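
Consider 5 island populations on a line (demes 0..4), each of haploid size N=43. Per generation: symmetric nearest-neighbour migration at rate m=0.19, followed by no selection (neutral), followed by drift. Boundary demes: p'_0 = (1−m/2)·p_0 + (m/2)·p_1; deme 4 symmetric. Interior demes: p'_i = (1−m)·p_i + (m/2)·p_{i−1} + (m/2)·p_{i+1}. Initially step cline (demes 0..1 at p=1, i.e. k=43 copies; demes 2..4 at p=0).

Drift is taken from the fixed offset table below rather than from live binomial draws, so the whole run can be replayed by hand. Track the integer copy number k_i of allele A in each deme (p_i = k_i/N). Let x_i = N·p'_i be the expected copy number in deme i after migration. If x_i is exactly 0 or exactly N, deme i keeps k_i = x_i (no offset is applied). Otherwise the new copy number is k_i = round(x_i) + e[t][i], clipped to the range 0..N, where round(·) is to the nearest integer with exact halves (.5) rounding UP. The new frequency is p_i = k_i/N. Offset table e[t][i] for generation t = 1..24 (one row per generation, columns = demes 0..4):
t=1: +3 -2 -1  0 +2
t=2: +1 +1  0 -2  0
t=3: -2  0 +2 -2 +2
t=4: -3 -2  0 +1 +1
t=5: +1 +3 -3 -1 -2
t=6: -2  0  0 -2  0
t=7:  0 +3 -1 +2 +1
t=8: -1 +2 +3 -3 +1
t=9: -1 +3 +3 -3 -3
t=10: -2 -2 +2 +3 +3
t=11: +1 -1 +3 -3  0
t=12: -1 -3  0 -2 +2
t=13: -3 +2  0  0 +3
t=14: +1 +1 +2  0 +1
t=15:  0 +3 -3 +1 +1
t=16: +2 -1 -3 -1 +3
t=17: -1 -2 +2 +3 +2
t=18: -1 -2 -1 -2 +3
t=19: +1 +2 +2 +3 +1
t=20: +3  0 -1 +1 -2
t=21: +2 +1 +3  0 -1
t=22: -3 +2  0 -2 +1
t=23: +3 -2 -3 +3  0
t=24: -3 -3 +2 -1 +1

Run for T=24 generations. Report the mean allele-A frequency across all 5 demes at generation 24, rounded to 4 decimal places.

t=0: k=[43 43 0 0 0]
t=1: x=[43.0000 38.9150 4.0850 0.0000 0.0000] k=[43 37 3 0 0]
t=2: x=[42.4300 34.3400 5.9450 0.2850 0.0000] k=[43 35 6 0 0]
t=3: x=[42.2400 33.0050 8.1850 0.5700 0.0000] k=[40 33 10 0 0]
t=4: x=[39.3350 31.4800 11.2350 0.9500 0.0000] k=[36 29 11 2 0]
t=5: x=[35.3350 27.9550 11.8550 2.6650 0.1900] k=[36 31 9 2 0]
t=6: x=[35.5250 29.3850 10.4250 2.4750 0.1900] k=[34 29 10 0 0]
t=7: x=[33.5250 27.6700 10.8550 0.9500 0.0000] k=[34 31 10 3 0]
t=8: x=[33.7150 29.2900 11.3300 3.3800 0.2850] k=[33 31 14 0 1]
t=9: x=[32.8100 29.5750 14.2850 1.4250 0.9050] k=[32 33 17 0 0]
t=10: x=[32.0950 31.3850 16.9050 1.6150 0.0000] k=[30 29 19 5 0]
t=11: x=[29.9050 28.1450 18.6200 5.8550 0.4750] k=[31 27 22 3 0]
t=12: x=[30.6200 26.9050 20.6700 4.5200 0.2850] k=[30 24 21 3 2]
t=13: x=[29.4300 24.2850 19.5750 4.6150 2.0950] k=[26 26 20 5 5]
t=14: x=[26.0000 25.4300 19.1450 6.4250 5.0000] k=[27 26 21 6 6]
t=15: x=[26.9050 25.6200 20.0500 7.4250 6.0000] k=[27 29 17 8 7]
t=16: x=[27.1900 27.6700 17.2850 8.7600 7.0950] k=[29 27 14 8 10]
t=17: x=[28.8100 25.9550 14.6650 8.7600 9.8100] k=[28 24 17 12 12]
t=18: x=[27.6200 23.7150 17.1900 12.4750 12.0000] k=[27 22 16 10 15]
t=19: x=[26.5250 21.9050 16.0000 11.0450 14.5250] k=[28 24 18 14 16]
t=20: x=[27.6200 23.8100 18.1900 14.5700 15.8100] k=[31 24 17 16 14]
t=21: x=[30.3350 24.0000 17.5700 15.9050 14.1900] k=[32 25 21 16 13]
t=22: x=[31.3350 25.2850 20.9050 16.1900 13.2850] k=[28 27 21 14 14]
t=23: x=[27.9050 26.5250 20.9050 14.6650 14.0000] k=[31 25 18 18 14]
t=24: x=[30.4300 24.9050 18.6650 17.6200 14.3800] k=[27 22 21 17 15]

0.4744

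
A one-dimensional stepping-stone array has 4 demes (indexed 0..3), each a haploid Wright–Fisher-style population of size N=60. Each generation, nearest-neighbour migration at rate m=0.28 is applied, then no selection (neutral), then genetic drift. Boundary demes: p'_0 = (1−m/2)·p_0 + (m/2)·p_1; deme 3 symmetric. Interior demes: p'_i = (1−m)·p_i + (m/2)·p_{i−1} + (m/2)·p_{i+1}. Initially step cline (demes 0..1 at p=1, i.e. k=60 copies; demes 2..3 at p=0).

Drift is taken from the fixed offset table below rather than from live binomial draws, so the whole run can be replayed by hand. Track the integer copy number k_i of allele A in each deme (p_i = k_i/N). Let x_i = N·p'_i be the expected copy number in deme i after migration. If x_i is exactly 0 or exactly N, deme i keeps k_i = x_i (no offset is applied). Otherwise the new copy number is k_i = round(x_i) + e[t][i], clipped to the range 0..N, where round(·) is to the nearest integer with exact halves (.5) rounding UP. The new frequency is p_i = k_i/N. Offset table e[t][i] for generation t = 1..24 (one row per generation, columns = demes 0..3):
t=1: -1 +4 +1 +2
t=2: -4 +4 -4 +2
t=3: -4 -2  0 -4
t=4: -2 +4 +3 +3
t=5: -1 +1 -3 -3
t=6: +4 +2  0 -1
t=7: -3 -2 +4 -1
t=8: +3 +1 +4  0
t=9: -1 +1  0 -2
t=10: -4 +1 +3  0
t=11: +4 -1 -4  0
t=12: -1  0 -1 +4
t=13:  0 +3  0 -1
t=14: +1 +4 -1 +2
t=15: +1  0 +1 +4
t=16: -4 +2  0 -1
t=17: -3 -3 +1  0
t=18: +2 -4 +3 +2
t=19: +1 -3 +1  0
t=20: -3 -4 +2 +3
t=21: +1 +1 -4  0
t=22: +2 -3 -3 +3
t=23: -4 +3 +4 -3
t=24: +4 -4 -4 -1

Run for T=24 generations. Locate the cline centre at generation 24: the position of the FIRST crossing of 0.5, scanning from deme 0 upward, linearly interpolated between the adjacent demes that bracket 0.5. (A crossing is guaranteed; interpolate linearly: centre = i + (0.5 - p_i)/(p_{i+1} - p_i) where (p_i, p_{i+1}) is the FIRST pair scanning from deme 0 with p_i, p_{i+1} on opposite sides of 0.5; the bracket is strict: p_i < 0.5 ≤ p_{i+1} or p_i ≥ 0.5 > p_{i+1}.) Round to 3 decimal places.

t=0: k=[60 60 0 0]
t=1: x=[60.0000 51.6000 8.4000 0.0000] k=[60 56 9 0]
t=2: x=[59.4400 49.9800 14.3200 1.2600] k=[55 54 10 3]
t=3: x=[54.8600 47.9800 15.1800 3.9800] k=[51 46 15 0]
t=4: x=[50.3000 42.3600 17.2400 2.1000] k=[48 46 20 5]
t=5: x=[47.7200 42.6400 21.5400 7.1000] k=[47 44 19 4]
t=6: x=[46.5800 40.9200 20.4000 6.1000] k=[51 43 20 5]
t=7: x=[49.8800 40.9000 21.1200 7.1000] k=[47 39 25 6]
t=8: x=[45.8800 38.1600 24.3000 8.6600] k=[49 39 28 9]
t=9: x=[47.6000 38.8600 26.8800 11.6600] k=[47 40 27 10]
t=10: x=[46.0200 39.1600 26.4400 12.3800] k=[42 40 29 12]
t=11: x=[41.7200 38.7400 28.1600 14.3800] k=[46 38 24 14]
t=12: x=[44.8800 37.1600 24.5600 15.4000] k=[44 37 24 19]
t=13: x=[43.0200 36.1600 25.1200 19.7000] k=[43 39 25 19]
t=14: x=[42.4400 37.6000 26.1200 19.8400] k=[43 42 25 22]
t=15: x=[42.8600 39.7600 26.9600 22.4200] k=[44 40 28 26]
t=16: x=[43.4400 38.8800 29.4000 26.2800] k=[39 41 29 25]
t=17: x=[39.2800 39.0400 30.1200 25.5600] k=[36 36 31 26]
t=18: x=[36.0000 35.3000 31.0000 26.7000] k=[38 31 34 29]
t=19: x=[37.0200 32.4000 32.8800 29.7000] k=[38 29 34 30]
t=20: x=[36.7400 30.9600 32.7400 30.5600] k=[34 27 35 34]
t=21: x=[33.0200 29.1000 33.7400 34.1400] k=[34 30 30 34]
t=22: x=[33.4400 30.5600 30.5600 33.4400] k=[35 28 28 36]
t=23: x=[34.0200 28.9800 29.1200 34.8800] k=[30 32 33 32]
t=24: x=[30.2800 31.8600 32.7200 32.1400] k=[34 28 29 31]

0.667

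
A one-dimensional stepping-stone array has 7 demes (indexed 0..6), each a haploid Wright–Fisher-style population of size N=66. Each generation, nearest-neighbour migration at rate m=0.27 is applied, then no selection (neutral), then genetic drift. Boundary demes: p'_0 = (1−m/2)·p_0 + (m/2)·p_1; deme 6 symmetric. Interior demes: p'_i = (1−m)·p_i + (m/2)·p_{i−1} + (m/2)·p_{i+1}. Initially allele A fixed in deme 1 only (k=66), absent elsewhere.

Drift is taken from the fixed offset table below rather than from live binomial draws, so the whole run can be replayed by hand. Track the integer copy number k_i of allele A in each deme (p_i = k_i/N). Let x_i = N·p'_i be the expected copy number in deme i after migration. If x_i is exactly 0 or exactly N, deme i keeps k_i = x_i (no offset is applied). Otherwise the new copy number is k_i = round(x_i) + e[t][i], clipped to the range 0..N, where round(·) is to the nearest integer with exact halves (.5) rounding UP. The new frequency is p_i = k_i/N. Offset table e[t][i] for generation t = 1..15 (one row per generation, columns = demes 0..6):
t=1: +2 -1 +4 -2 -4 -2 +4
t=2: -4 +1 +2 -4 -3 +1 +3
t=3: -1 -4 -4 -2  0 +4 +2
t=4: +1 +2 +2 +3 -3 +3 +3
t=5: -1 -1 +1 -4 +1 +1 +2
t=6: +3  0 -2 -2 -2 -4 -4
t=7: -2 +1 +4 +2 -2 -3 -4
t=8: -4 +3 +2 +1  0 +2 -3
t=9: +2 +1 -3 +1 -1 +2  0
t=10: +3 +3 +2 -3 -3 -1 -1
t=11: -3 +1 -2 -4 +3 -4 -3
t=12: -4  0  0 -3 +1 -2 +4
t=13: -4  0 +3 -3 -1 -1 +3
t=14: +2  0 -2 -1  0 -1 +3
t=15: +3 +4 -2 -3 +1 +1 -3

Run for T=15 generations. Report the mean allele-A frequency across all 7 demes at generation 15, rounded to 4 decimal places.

t=0: k=[0 66 0 0 0 0 0]
t=1: x=[8.9100 48.1800 8.9100 0.0000 0.0000 0.0000 0.0000] k=[11 47 13 0 0 0 0]
t=2: x=[15.8600 37.5500 15.8350 1.7550 0.0000 0.0000 0.0000] k=[12 39 18 0 0 0 0]
t=3: x=[15.6450 32.5200 18.4050 2.4300 0.0000 0.0000 0.0000] k=[15 29 14 0 0 0 0]
t=4: x=[16.8900 25.0850 14.1350 1.8900 0.0000 0.0000 0.0000] k=[18 27 16 5 0 0 0]
t=5: x=[19.2150 24.3000 16.0000 5.8100 0.6750 0.0000 0.0000] k=[18 23 17 2 2 0 0]
t=6: x=[18.6750 21.5150 15.7850 4.0250 1.7300 0.2700 0.0000] k=[22 22 14 2 0 0 0]
t=7: x=[22.0000 20.9200 13.4600 3.3500 0.2700 0.0000 0.0000] k=[20 22 17 5 0 0 0]
t=8: x=[20.2700 21.0550 16.0550 5.9450 0.6750 0.0000 0.0000] k=[16 24 18 7 1 0 0]
t=9: x=[17.0800 22.1100 17.3250 7.6750 1.6750 0.1350 0.0000] k=[19 23 14 9 1 2 0]
t=10: x=[19.5400 21.2450 14.5400 8.5950 2.2150 1.5950 0.2700] k=[23 24 17 6 0 1 0]
t=11: x=[23.1350 22.9200 16.4600 6.6750 0.9450 0.7300 0.1350] k=[20 24 14 3 4 0 0]
t=12: x=[20.5400 22.1100 13.8650 4.6200 3.3250 0.5400 0.0000] k=[17 22 14 2 4 0 0]
t=13: x=[17.6750 20.2450 13.4600 3.8900 3.1900 0.5400 0.0000] k=[14 20 16 1 2 0 0]
t=14: x=[14.8100 18.6500 14.5150 3.1600 1.5950 0.2700 0.0000] k=[17 19 13 2 2 0 0]
t=15: x=[17.2700 17.9200 12.3250 3.4850 1.7300 0.2700 0.0000] k=[20 22 10 0 3 1 0]

0.1212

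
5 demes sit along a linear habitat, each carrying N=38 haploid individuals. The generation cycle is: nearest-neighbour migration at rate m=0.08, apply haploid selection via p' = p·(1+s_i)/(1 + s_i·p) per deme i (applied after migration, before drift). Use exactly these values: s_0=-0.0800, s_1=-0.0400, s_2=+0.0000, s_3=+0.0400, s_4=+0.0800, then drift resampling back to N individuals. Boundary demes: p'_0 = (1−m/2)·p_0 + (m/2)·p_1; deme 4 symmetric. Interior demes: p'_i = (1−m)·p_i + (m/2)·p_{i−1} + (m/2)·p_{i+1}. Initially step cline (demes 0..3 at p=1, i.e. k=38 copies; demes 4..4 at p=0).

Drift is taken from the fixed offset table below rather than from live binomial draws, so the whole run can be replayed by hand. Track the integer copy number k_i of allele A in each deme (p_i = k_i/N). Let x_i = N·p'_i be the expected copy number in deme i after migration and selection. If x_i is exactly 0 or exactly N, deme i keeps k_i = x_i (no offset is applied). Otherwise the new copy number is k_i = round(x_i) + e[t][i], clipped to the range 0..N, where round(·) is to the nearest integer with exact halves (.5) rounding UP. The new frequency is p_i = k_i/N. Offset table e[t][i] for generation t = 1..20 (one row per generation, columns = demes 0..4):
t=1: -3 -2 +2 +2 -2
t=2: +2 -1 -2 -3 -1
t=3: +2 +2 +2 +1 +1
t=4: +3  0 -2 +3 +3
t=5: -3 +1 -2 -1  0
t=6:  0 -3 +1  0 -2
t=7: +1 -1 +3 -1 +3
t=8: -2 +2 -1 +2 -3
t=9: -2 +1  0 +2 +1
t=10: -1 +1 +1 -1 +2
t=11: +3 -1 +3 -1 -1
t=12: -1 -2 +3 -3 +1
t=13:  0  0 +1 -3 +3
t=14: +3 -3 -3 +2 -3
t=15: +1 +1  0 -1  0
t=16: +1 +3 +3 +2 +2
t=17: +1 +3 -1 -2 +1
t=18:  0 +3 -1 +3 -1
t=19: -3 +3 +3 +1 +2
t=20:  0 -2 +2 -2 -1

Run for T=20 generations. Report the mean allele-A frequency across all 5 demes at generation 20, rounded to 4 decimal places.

t=0: k=[38 38 38 38 0]
t=1: x=[38.0000 38.0000 38.0000 36.5362 1.6364] k=[38 38 38 38 0]
t=2: x=[38.0000 38.0000 38.0000 36.5362 1.6364] k=[38 38 38 34 1]
t=3: x=[38.0000 38.0000 37.8400 33.0124 2.4934] k=[38 38 38 34 3]
t=4: x=[38.0000 38.0000 37.8400 33.0901 4.5387] k=[38 38 36 36 8]
t=5: x=[38.0000 37.9167 36.0800 34.9905 9.6641] k=[38 38 34 34 10]
t=6: x=[38.0000 37.8334 34.1600 33.2067 11.5698] k=[38 35 35 33 10]
t=7: x=[37.8696 35.0094 34.9200 32.3512 11.5286] k=[38 34 38 31 15]
t=8: x=[37.8262 34.1821 37.5600 30.8700 16.3528] k=[36 36 37 33 13]
t=9: x=[35.8360 35.9627 36.8000 32.5458 14.4832] k=[34 37 37 35 15]
t=10: x=[33.8197 36.8348 36.9200 34.4096 16.5147] k=[33 38 38 33 19]
t=11: x=[32.8393 37.7917 37.8000 32.8180 20.2893] k=[36 37 38 32 19]
t=12: x=[35.8791 36.9595 37.7200 31.9229 20.2495] k=[35 35 38 29 21]
t=13: x=[34.7614 35.0094 37.5200 29.3058 22.0365] k=[35 35 38 26 25]
t=14: x=[34.7614 35.0094 37.4000 26.7530 25.6890] k=[38 32 34 29 23]
t=15: x=[37.7393 32.1200 33.7200 29.2274 23.9285] k=[38 33 34 28 24]
t=16: x=[37.7827 33.0674 33.7200 28.3648 24.8299] k=[38 36 37 30 27]
t=17: x=[37.9131 36.0457 36.6800 30.4012 27.7076] k=[38 38 36 28 29]
t=18: x=[38.0000 37.9167 35.7600 28.6394 29.4795] k=[38 38 35 32 28]
t=19: x=[38.0000 37.8750 35.0000 32.1566 28.7107] k=[38 38 38 33 31]
t=20: x=[38.0000 38.0000 37.8000 33.2844 31.5050] k=[38 38 38 31 31]

0.9263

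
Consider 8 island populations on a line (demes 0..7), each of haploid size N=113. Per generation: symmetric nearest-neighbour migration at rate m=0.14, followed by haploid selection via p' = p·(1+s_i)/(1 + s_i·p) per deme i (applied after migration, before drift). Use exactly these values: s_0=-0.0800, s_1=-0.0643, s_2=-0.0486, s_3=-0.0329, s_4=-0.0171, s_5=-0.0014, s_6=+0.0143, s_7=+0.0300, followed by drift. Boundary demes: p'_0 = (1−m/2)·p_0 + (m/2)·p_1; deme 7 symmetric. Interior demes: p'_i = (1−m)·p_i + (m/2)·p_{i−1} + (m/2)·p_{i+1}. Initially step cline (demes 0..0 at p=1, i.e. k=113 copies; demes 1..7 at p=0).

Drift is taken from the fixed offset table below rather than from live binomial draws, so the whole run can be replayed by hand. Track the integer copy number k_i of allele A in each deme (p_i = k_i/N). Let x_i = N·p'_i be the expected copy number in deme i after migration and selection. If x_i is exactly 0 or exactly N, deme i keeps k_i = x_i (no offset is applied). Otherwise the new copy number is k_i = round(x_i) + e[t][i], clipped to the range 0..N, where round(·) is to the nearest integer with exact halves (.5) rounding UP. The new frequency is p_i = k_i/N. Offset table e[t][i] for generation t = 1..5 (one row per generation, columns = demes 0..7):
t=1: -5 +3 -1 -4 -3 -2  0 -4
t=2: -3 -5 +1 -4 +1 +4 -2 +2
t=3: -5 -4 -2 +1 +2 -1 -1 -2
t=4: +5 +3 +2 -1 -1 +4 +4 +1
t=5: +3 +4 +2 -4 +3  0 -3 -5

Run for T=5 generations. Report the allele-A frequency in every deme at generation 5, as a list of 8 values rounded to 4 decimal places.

[0.6283, 0.1947, 0.0531, 0.0000, 0.0000, 0.0000, 0.0000, 0.0000]

t=0: k=[113 0 0 0 0 0 0 0]
t=1: x=[104.4542 7.4349 0.0000 0.0000 0.0000 0.0000 0.0000 0.0000] k=[99 10 0 0 0 0 0 0]
t=2: x=[91.3479 14.6610 0.6662 0.0000 0.0000 0.0000 0.0000 0.0000] k=[88 10 2 0 0 0 0 0]
t=3: x=[80.6496 14.0611 2.3048 0.1354 0.0000 0.0000 0.0000 0.0000] k=[76 10 0 1 0 0 0 0]
t=4: x=[69.1648 13.1289 0.7328 0.8319 0.0688 0.0000 0.0000 0.0000] k=[74 16 3 0 0 0 0 0]
t=5: x=[67.6968 18.1161 3.5258 0.2031 0.0000 0.0000 0.0000 0.0000] k=[71 22 6 0 0 0 0 0]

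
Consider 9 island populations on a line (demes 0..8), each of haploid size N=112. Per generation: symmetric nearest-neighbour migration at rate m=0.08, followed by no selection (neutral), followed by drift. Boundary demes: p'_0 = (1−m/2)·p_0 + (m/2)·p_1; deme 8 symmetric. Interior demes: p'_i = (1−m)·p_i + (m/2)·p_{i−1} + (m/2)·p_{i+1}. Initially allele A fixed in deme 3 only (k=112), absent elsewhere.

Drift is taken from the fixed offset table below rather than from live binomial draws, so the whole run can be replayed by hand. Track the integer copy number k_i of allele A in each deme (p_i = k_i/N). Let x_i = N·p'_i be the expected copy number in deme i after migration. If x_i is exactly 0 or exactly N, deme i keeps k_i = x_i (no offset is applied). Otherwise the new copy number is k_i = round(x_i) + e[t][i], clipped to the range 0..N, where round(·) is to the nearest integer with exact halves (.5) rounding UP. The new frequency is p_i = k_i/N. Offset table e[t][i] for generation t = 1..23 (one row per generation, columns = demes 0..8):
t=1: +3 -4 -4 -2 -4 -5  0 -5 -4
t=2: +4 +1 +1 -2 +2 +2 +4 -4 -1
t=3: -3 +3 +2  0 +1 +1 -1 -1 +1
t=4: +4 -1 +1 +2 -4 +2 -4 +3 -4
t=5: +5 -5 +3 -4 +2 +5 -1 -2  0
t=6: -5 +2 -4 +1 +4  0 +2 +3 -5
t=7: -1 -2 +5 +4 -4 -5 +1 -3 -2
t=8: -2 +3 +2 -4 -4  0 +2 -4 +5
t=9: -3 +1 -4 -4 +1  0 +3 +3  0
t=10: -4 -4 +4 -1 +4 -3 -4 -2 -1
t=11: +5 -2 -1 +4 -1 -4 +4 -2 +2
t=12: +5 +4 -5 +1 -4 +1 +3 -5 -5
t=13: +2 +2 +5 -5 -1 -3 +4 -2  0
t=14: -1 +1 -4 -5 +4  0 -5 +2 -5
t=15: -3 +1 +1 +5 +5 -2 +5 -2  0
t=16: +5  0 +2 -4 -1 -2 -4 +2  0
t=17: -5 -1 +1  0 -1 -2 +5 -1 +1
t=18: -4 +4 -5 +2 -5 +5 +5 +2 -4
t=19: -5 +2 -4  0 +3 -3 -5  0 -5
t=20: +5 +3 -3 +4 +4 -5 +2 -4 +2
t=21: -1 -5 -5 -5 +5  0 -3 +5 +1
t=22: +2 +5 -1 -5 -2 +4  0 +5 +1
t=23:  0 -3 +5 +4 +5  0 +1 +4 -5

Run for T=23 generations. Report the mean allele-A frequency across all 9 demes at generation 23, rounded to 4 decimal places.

t=0: k=[0 0 0 112 0 0 0 0 0]
t=1: x=[0.0000 0.0000 4.4800 103.0400 4.4800 0.0000 0.0000 0.0000 0.0000] k=[0 0 0 101 0 0 0 0 0]
t=2: x=[0.0000 0.0000 4.0400 92.9200 4.0400 0.0000 0.0000 0.0000 0.0000] k=[0 0 5 91 6 0 0 0 0]
t=3: x=[0.0000 0.2000 8.2400 84.1600 9.1600 0.2400 0.0000 0.0000 0.0000] k=[0 3 10 84 10 1 0 0 0]
t=4: x=[0.1200 3.1600 12.6800 78.0800 12.6000 1.3200 0.0400 0.0000 0.0000] k=[4 2 14 80 9 3 0 0 0]
t=5: x=[3.9200 2.5600 16.1600 74.5200 11.6000 3.1200 0.1200 0.0000 0.0000] k=[9 0 19 71 14 8 0 0 0]
t=6: x=[8.6400 1.1200 20.3200 66.6400 16.0400 7.9200 0.3200 0.0000 0.0000] k=[4 3 16 68 20 8 2 0 0]
t=7: x=[3.9600 3.5600 17.5600 64.0000 21.4400 8.2400 2.1600 0.0800 0.0000] k=[3 2 23 68 17 3 3 0 0]
t=8: x=[2.9600 2.8800 23.9600 64.1600 18.4800 3.5600 2.8800 0.1200 0.0000] k=[1 6 26 60 14 4 5 0 0]
t=9: x=[1.2000 6.6000 26.5600 56.8000 15.4400 4.4400 4.7600 0.2000 0.0000] k=[0 8 23 53 16 4 8 3 0]
t=10: x=[0.3200 8.2800 23.6000 50.3200 17.0000 4.6400 7.6400 3.0800 0.1200] k=[0 4 28 49 21 2 4 1 0]
t=11: x=[0.1600 4.8000 27.8800 47.0400 21.3600 2.8400 3.8000 1.0800 0.0400] k=[5 3 27 51 20 0 8 0 2]
t=12: x=[4.9200 4.0400 27.0000 48.8000 20.4400 1.1200 7.3600 0.4000 1.9200] k=[10 8 22 50 16 2 10 0 0]
t=13: x=[9.9200 8.6400 22.5600 47.5200 16.8000 2.8800 9.2800 0.4000 0.0000] k=[12 11 28 43 16 0 13 0 0]
t=14: x=[11.9600 11.7200 27.9200 41.3200 16.4400 1.1600 11.9600 0.5200 0.0000] k=[11 13 24 36 20 1 7 3 0]
t=15: x=[11.0800 13.3600 24.0400 34.8800 19.8800 2.0000 6.6000 3.0400 0.1200] k=[8 14 25 40 25 0 12 1 0]
t=16: x=[8.2400 14.2000 25.1600 38.8000 24.6000 1.4800 11.0800 1.4000 0.0400] k=[13 14 27 35 24 0 7 3 0]
t=17: x=[13.0400 14.4800 26.8000 34.2400 23.4800 1.2400 6.5600 3.0400 0.1200] k=[8 13 28 34 22 0 12 2 1]
t=18: x=[8.2000 13.4000 27.6400 33.2800 21.6000 1.3600 11.1200 2.3600 1.0400] k=[4 17 23 35 17 6 16 4 0]
t=19: x=[4.5200 16.7200 23.2400 33.8000 17.2800 6.8400 15.1200 4.3200 0.1600] k=[0 19 19 34 20 4 10 4 0]
t=20: x=[0.7600 18.2400 19.6000 32.8400 19.9200 4.8800 9.5200 4.0800 0.1600] k=[6 21 17 37 24 0 12 0 2]
t=21: x=[6.6000 20.2400 17.9600 35.6800 23.5600 1.4400 11.0400 0.5600 1.9200] k=[6 15 13 31 29 1 8 6 3]
t=22: x=[6.3600 14.5600 13.8000 30.2000 27.9600 2.4000 7.6400 5.9600 3.1200] k=[8 20 13 25 26 6 8 11 4]
t=23: x=[8.4800 19.2400 13.7600 24.5600 25.1600 6.8800 8.0400 10.6000 4.2800] k=[8 16 19 29 30 7 9 15 0]

0.1319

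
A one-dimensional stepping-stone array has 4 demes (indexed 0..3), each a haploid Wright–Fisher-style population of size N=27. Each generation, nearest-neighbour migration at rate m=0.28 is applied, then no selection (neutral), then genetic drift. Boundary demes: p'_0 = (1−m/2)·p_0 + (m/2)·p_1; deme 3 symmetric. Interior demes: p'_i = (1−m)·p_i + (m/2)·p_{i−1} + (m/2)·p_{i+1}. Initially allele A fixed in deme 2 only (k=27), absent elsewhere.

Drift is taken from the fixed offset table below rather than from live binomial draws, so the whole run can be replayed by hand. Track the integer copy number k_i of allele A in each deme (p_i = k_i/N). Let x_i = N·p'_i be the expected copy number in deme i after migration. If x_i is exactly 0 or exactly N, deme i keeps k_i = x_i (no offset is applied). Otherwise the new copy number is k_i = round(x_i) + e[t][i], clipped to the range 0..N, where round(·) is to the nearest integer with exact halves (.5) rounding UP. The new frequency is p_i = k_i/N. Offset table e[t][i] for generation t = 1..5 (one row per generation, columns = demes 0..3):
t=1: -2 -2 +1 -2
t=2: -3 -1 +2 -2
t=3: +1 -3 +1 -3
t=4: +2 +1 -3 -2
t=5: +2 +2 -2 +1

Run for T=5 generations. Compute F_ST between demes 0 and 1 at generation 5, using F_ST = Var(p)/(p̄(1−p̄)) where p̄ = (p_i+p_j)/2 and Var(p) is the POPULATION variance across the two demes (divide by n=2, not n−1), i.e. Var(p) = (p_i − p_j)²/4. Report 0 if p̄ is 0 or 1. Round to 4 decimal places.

t=0: k=[0 0 27 0]
t=1: x=[0.0000 3.7800 19.4400 3.7800] k=[0 2 20 2]
t=2: x=[0.2800 4.2400 14.9600 4.5200] k=[0 3 17 3]
t=3: x=[0.4200 4.5400 13.0800 4.9600] k=[1 2 14 2]
t=4: x=[1.1400 3.5400 10.6400 3.6800] k=[3 5 8 2]
t=5: x=[3.2800 5.1400 6.7400 2.8400] k=[5 7 5 4]

0.0079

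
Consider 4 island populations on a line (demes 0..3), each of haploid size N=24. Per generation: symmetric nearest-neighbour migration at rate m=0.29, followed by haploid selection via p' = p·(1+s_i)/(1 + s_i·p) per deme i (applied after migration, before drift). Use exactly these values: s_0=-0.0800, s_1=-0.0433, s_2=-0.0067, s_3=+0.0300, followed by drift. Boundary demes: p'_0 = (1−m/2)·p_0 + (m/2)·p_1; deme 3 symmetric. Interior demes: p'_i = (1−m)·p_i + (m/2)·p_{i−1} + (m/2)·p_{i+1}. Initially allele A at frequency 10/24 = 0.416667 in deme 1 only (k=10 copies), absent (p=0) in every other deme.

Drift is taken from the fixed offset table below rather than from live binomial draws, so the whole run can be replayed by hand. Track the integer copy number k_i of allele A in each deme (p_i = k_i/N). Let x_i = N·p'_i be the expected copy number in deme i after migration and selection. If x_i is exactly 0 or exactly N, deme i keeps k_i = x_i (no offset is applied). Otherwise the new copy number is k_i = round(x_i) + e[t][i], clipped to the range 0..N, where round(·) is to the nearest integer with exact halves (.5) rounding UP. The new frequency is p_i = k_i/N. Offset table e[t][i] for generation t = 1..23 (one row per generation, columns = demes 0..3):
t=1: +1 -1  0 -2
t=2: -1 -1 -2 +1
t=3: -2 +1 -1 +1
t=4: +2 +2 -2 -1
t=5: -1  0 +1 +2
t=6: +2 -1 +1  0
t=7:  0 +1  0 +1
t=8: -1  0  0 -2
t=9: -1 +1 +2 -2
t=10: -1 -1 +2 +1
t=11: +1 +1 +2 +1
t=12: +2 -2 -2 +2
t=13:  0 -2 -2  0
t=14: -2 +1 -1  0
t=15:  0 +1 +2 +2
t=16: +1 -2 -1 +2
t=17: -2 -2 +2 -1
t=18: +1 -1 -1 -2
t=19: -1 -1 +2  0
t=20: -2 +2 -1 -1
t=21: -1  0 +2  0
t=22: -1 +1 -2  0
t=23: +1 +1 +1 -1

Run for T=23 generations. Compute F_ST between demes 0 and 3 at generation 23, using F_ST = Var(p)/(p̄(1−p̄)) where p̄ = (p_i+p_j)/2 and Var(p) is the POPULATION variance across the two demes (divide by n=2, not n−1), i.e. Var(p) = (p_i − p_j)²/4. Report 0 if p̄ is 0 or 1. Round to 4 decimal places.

t=0: k=[0 10 0 0]
t=1: x=[1.3405 6.8807 1.4409 0.0000] k=[2 6 1 0]
t=2: x=[2.3942 4.5301 1.5701 0.1493] k=[1 4 0 1]
t=3: x=[1.3265 2.8712 0.7203 0.8797] k=[0 4 0 2]
t=4: x=[0.5346 2.7310 0.8644 1.7575] k=[3 5 0 1]
t=5: x=[3.0604 3.8401 0.8644 0.8797] k=[2 4 2 3]
t=6: x=[2.1230 3.2922 2.4203 2.9302] k=[4 2 3 3]
t=7: x=[3.4559 2.3398 2.8381 3.0785] k=[3 3 3 4]
t=8: x=[2.7879 2.8857 3.1267 3.9516] k=[2 3 3 2]
t=9: x=[1.9876 2.7455 2.8381 2.2034] k=[1 4 5 0]
t=10: x=[1.3265 3.5733 4.1071 0.7461] k=[0 3 6 2]
t=11: x=[0.4008 2.8857 4.9585 2.6489] k=[1 4 7 4]
t=12: x=[1.3265 3.8546 6.0994 4.5429] k=[3 2 4 7]
t=13: x=[2.6518 2.3398 4.1220 6.7069] k=[3 0 2 7]
t=14: x=[2.3802 0.6945 2.4203 6.4129] k=[0 2 1 6]
t=15: x=[0.2671 1.5015 1.8584 5.3977] k=[0 3 4 7]
t=16: x=[0.4008 2.6054 4.2664 6.7069] k=[1 1 3 9]
t=17: x=[0.9231 1.2370 3.5596 8.2897] k=[0 0 6 7]
t=18: x=[0.0000 0.8336 5.2474 7.0007] k=[0 0 4 5]
t=19: x=[0.0000 0.5555 3.5446 4.9705] k=[0 0 6 5]
t=20: x=[0.0000 0.8336 4.9585 5.2655] k=[0 3 4 4]
t=21: x=[0.4008 2.6054 3.8333 4.0995] k=[0 3 6 4]
t=22: x=[0.4008 2.8857 5.2474 4.3951] k=[0 4 3 4]
t=23: x=[0.5346 3.1518 3.2710 3.9516] k=[2 4 4 3]

0.0047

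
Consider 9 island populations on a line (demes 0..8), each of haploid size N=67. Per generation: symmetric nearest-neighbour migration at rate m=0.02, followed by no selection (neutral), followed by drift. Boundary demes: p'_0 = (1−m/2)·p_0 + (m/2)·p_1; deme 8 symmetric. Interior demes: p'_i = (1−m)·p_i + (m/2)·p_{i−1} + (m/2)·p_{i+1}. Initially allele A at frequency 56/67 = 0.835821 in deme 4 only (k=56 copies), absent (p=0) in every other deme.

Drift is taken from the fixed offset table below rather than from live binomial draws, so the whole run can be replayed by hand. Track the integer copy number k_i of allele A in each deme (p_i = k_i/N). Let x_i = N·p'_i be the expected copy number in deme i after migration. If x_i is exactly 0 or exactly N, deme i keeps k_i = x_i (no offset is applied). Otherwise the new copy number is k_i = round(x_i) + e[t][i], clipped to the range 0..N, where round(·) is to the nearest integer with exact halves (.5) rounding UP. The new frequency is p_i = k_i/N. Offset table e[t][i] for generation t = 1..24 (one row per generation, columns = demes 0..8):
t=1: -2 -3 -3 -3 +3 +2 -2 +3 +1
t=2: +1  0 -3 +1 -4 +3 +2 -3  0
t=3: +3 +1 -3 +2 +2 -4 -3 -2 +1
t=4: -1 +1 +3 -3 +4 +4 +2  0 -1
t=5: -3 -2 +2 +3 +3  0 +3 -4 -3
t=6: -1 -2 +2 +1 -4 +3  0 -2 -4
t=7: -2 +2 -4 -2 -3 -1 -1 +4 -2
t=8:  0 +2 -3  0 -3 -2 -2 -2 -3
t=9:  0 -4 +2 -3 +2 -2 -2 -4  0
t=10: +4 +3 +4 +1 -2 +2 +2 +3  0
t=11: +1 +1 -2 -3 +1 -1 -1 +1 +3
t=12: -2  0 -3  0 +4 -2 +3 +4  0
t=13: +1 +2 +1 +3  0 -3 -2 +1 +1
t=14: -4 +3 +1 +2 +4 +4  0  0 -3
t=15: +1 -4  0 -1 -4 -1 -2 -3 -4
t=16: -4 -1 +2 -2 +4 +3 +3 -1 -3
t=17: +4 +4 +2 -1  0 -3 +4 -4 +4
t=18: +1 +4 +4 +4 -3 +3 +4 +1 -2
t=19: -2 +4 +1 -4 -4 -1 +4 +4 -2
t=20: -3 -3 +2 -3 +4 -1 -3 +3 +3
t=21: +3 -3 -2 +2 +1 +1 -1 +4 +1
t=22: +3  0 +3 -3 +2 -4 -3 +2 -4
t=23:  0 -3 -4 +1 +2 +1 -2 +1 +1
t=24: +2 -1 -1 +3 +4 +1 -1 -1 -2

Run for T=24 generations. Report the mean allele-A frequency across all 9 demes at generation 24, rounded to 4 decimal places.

t=0: k=[0 0 0 0 56 0 0 0 0]
t=1: x=[0.0000 0.0000 0.0000 0.5600 54.8800 0.5600 0.0000 0.0000 0.0000] k=[0 0 0 0 58 3 0 0 0]
t=2: x=[0.0000 0.0000 0.0000 0.5800 56.8700 3.5200 0.0300 0.0000 0.0000] k=[0 0 0 2 53 7 2 0 0]
t=3: x=[0.0000 0.0000 0.0200 2.4900 52.0300 7.4100 2.0300 0.0200 0.0000] k=[0 0 0 4 54 3 0 0 0]
t=4: x=[0.0000 0.0000 0.0400 4.4600 52.9900 3.4800 0.0300 0.0000 0.0000] k=[0 0 3 1 57 7 2 0 0]
t=5: x=[0.0000 0.0300 2.9500 1.5800 55.9400 7.4500 2.0300 0.0200 0.0000] k=[0 0 5 5 59 7 5 0 0]
t=6: x=[0.0000 0.0500 4.9500 5.5400 57.9400 7.5000 4.9700 0.0500 0.0000] k=[0 0 7 7 54 11 5 0 0]
t=7: x=[0.0000 0.0700 6.9300 7.4700 53.1000 11.3700 5.0100 0.0500 0.0000] k=[0 2 3 5 50 10 4 4 0]
t=8: x=[0.0200 1.9900 3.0100 5.4300 49.1500 10.3400 4.0600 3.9600 0.0400] k=[0 4 0 5 46 8 2 2 0]
t=9: x=[0.0400 3.9200 0.0900 5.3600 45.2100 8.3200 2.0600 1.9800 0.0200] k=[0 0 2 2 47 6 0 0 0]
t=10: x=[0.0000 0.0200 1.9800 2.4500 46.1400 6.3500 0.0600 0.0000 0.0000] k=[0 3 6 3 44 8 2 0 0]
t=11: x=[0.0300 3.0000 5.9400 3.4400 43.2300 8.3000 2.0400 0.0200 0.0000] k=[1 4 4 0 44 7 1 1 0]
t=12: x=[1.0300 3.9700 3.9600 0.4800 43.1900 7.3100 1.0600 0.9900 0.0100] k=[0 4 1 0 47 5 4 5 0]
t=13: x=[0.0400 3.9300 1.0200 0.4800 46.1100 5.4100 4.0200 4.9400 0.0500] k=[1 6 2 3 46 2 2 6 1]
t=14: x=[1.0500 5.9100 2.0500 3.4200 45.1300 2.4400 2.0400 5.9100 1.0500] k=[0 9 3 5 49 6 2 6 0]
t=15: x=[0.0900 8.8500 3.0800 5.4200 48.1300 6.3900 2.0800 5.9000 0.0600] k=[1 5 3 4 44 5 0 3 0]
t=16: x=[1.0400 4.9400 3.0300 4.3900 43.2100 5.3400 0.0800 2.9400 0.0300] k=[0 4 5 2 47 8 3 2 0]
t=17: x=[0.0400 3.9700 4.9600 2.4800 46.1600 8.3400 3.0400 1.9900 0.0200] k=[4 8 7 1 46 5 7 0 4]
t=18: x=[4.0400 7.9500 6.9500 1.5100 45.1400 5.4300 6.9100 0.1100 3.9600] k=[5 12 11 6 42 8 11 1 2]
t=19: x=[5.0700 11.9200 10.9600 6.4100 41.3000 8.3700 10.8700 1.1100 1.9900] k=[3 16 12 2 37 7 15 5 0]
t=20: x=[3.1300 15.8300 11.9400 2.4500 36.3500 7.3800 14.8200 5.0500 0.0500] k=[0 13 14 0 40 6 12 8 3]
t=21: x=[0.1300 12.8800 13.8500 0.5400 39.2600 6.4000 11.9000 7.9900 3.0500] k=[3 10 12 3 40 7 11 12 4]
t=22: x=[3.0700 9.9500 11.8900 3.4600 39.3000 7.3700 10.9700 11.9100 4.0800] k=[6 10 15 0 41 3 8 14 0]
t=23: x=[6.0400 10.0100 14.8000 0.5600 40.2100 3.4300 8.0100 13.8000 0.1400] k=[6 7 11 2 42 4 6 15 1]
t=24: x=[6.0100 7.0300 10.8700 2.4900 41.2200 4.4000 6.0700 14.7700 1.1400] k=[8 6 10 5 45 5 5 14 0]

0.1625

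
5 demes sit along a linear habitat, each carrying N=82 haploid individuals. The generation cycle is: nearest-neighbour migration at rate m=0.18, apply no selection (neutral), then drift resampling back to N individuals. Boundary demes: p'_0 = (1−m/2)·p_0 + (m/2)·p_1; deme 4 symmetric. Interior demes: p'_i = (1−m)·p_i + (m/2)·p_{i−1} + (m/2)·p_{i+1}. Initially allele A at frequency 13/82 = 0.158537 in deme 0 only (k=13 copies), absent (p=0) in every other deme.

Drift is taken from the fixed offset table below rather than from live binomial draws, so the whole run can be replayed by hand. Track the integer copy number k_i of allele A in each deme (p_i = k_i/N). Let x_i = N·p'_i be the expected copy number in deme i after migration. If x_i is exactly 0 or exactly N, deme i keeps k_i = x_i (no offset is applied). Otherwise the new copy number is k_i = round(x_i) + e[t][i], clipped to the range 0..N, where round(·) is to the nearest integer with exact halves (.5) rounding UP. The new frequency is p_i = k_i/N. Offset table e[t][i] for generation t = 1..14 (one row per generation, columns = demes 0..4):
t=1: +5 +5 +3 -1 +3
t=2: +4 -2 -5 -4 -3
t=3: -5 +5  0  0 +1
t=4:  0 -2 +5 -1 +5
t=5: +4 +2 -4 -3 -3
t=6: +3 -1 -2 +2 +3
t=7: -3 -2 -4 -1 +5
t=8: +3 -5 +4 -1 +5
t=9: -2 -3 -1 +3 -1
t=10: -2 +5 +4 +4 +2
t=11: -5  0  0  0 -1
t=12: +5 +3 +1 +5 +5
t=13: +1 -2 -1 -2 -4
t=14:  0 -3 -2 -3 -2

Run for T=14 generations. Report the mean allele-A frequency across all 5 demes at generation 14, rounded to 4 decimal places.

t=0: k=[13 0 0 0 0]
t=1: x=[11.8300 1.1700 0.0000 0.0000 0.0000] k=[17 6 0 0 0]
t=2: x=[16.0100 6.4500 0.5400 0.0000 0.0000] k=[20 4 0 0 0]
t=3: x=[18.5600 5.0800 0.3600 0.0000 0.0000] k=[14 10 0 0 0]
t=4: x=[13.6400 9.4600 0.9000 0.0000 0.0000] k=[14 7 6 0 0]
t=5: x=[13.3700 7.5400 5.5500 0.5400 0.0000] k=[17 10 2 0 0]
t=6: x=[16.3700 9.9100 2.5400 0.1800 0.0000] k=[19 9 1 2 0]
t=7: x=[18.1000 9.1800 1.8100 1.7300 0.1800] k=[15 7 0 1 5]
t=8: x=[14.2800 7.0900 0.7200 1.2700 4.6400] k=[17 2 5 0 10]
t=9: x=[15.6500 3.6200 4.2800 1.3500 9.1000] k=[14 1 3 4 8]
t=10: x=[12.8300 2.3500 2.9100 4.2700 7.6400] k=[11 7 7 8 10]
t=11: x=[10.6400 7.3600 7.0900 8.0900 9.8200] k=[6 7 7 8 9]
t=12: x=[6.0900 6.9100 7.0900 8.0000 8.9100] k=[11 10 8 13 14]
t=13: x=[10.9100 9.9100 8.6300 12.6400 13.9100] k=[12 8 8 11 10]
t=14: x=[11.6400 8.3600 8.2700 10.6400 10.0900] k=[12 5 6 8 8]

0.0951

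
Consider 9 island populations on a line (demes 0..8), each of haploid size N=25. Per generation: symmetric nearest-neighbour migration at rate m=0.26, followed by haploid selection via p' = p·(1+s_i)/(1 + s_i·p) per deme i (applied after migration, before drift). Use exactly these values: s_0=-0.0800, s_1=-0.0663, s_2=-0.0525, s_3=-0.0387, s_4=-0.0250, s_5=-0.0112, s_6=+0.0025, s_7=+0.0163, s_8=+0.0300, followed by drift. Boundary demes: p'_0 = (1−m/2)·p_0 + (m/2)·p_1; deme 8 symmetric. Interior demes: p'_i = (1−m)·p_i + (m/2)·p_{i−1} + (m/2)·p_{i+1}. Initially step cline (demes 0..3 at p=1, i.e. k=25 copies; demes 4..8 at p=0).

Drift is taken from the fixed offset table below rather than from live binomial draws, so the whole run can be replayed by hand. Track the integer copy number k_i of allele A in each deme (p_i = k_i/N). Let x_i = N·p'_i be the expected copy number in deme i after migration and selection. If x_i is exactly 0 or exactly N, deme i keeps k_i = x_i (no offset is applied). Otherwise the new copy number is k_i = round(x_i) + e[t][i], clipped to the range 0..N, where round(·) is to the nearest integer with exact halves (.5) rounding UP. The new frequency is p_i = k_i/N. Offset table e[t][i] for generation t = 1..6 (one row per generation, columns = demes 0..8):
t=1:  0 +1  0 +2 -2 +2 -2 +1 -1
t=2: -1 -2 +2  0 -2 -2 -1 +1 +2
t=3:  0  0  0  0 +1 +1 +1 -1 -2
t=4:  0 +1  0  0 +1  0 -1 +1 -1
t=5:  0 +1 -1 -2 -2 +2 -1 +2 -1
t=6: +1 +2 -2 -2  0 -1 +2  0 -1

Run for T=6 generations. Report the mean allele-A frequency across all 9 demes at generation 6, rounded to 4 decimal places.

t=0: k=[25 25 25 25 0 0 0 0 0]
t=1: x=[25.0000 25.0000 25.0000 21.6368 3.1791 0.0000 0.0000 0.0000 0.0000] k=[25 25 25 24 1 0 0 0 0]
t=2: x=[25.0000 25.0000 24.8628 21.0094 3.7781 0.1286 0.0000 0.0000 0.0000] k=[25 25 25 21 2 0 0 0 0]
t=3: x=[25.0000 25.0000 24.4518 18.8692 4.1221 0.2571 0.0000 0.0000 0.0000] k=[25 25 24 19 5 1 0 0 0]
t=4: x=[25.0000 24.8608 23.4012 17.6265 6.1814 1.3753 0.1303 0.0000 0.0000] k=[25 25 23 18 7 1 0 0 0]
t=5: x=[25.0000 24.7217 22.4909 17.0069 7.5162 1.6327 0.1303 0.0000 0.0000] k=[25 25 21 15 6 4 0 0 0]
t=6: x=[25.0000 24.4439 20.5460 14.3696 6.7841 3.7043 0.5213 0.0000 0.0000] k=[25 25 19 12 7 3 3 0 0]

0.4178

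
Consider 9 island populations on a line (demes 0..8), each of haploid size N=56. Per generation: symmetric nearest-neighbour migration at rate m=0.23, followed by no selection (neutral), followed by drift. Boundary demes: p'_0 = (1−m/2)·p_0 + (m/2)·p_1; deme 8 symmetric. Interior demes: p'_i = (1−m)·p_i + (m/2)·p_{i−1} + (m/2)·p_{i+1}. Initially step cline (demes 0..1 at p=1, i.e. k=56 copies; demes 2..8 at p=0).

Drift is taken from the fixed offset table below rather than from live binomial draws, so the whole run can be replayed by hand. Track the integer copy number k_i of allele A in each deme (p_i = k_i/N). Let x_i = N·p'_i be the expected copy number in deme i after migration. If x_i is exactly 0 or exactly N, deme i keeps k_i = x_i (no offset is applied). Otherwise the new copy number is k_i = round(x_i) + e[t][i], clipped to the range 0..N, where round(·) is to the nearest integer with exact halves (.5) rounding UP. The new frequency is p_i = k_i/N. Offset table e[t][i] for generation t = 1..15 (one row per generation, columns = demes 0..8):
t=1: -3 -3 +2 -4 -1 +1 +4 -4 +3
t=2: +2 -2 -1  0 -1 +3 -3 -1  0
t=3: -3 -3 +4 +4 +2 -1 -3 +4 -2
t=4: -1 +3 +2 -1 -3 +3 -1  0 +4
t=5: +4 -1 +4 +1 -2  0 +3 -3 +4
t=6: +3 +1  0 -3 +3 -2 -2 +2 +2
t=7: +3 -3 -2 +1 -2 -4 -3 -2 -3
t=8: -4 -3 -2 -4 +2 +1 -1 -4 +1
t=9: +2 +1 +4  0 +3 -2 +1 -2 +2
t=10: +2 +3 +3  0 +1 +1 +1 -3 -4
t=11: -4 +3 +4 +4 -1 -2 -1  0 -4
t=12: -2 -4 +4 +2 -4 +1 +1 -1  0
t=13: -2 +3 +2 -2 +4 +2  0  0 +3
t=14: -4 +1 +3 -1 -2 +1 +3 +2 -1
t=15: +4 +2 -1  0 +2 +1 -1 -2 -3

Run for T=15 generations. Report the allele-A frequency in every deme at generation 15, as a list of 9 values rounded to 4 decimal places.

[0.6964, 0.7143, 0.5714, 0.3036, 0.1786, 0.1250, 0.0714, 0.0000, 0.0000]

t=0: k=[56 56 0 0 0 0 0 0 0]
t=1: x=[56.0000 49.5600 6.4400 0.0000 0.0000 0.0000 0.0000 0.0000 0.0000] k=[56 47 8 0 0 0 0 0 0]
t=2: x=[54.9650 43.5500 11.5650 0.9200 0.0000 0.0000 0.0000 0.0000 0.0000] k=[56 42 11 1 0 0 0 0 0]
t=3: x=[54.3900 40.0450 13.4150 2.0350 0.1150 0.0000 0.0000 0.0000 0.0000] k=[51 37 17 6 2 0 0 0 0]
t=4: x=[49.3900 36.3100 18.0350 6.8050 2.2300 0.2300 0.0000 0.0000 0.0000] k=[48 39 20 6 0 3 0 0 0]
t=5: x=[46.9650 37.8500 20.5750 6.9200 1.0350 2.3100 0.3450 0.0000 0.0000] k=[51 37 25 8 0 2 3 0 0]
t=6: x=[49.3900 37.2300 24.4250 9.0350 1.1500 1.8850 2.5400 0.3450 0.0000] k=[52 38 24 6 4 0 1 2 0]
t=7: x=[50.3900 38.0000 23.5400 7.8400 3.7700 0.5750 1.0000 1.6550 0.2300] k=[53 35 22 9 2 0 0 0 0]
t=8: x=[50.9300 35.5750 22.0000 9.6900 2.5750 0.2300 0.0000 0.0000 0.0000] k=[47 33 20 6 5 1 0 0 0]
t=9: x=[45.3900 33.1150 19.8850 7.4950 4.6550 1.3450 0.1150 0.0000 0.0000] k=[47 34 24 7 8 0 1 0 0]
t=10: x=[45.5050 34.3450 23.1950 9.0700 6.9650 1.0350 0.7700 0.1150 0.0000] k=[48 37 26 9 8 2 2 0 0]
t=11: x=[46.7350 37.0000 25.3100 10.8400 7.4250 2.6900 1.7700 0.2300 0.0000] k=[43 40 29 15 6 1 1 0 0]
t=12: x=[42.6550 39.0800 28.6550 15.5750 6.4600 1.5750 0.8850 0.1150 0.0000] k=[41 35 33 18 2 3 2 0 0]
t=13: x=[40.3100 35.4600 31.5050 17.8850 3.9550 2.7700 1.8850 0.2300 0.0000] k=[38 38 34 16 8 5 2 0 0]
t=14: x=[38.0000 37.5400 32.3900 17.1500 8.5750 5.0000 2.1150 0.2300 0.0000] k=[34 39 35 16 7 6 5 2 0]
t=15: x=[34.5750 37.9650 33.2750 17.1500 7.9200 6.0000 4.7700 2.1150 0.2300] k=[39 40 32 17 10 7 4 0 0]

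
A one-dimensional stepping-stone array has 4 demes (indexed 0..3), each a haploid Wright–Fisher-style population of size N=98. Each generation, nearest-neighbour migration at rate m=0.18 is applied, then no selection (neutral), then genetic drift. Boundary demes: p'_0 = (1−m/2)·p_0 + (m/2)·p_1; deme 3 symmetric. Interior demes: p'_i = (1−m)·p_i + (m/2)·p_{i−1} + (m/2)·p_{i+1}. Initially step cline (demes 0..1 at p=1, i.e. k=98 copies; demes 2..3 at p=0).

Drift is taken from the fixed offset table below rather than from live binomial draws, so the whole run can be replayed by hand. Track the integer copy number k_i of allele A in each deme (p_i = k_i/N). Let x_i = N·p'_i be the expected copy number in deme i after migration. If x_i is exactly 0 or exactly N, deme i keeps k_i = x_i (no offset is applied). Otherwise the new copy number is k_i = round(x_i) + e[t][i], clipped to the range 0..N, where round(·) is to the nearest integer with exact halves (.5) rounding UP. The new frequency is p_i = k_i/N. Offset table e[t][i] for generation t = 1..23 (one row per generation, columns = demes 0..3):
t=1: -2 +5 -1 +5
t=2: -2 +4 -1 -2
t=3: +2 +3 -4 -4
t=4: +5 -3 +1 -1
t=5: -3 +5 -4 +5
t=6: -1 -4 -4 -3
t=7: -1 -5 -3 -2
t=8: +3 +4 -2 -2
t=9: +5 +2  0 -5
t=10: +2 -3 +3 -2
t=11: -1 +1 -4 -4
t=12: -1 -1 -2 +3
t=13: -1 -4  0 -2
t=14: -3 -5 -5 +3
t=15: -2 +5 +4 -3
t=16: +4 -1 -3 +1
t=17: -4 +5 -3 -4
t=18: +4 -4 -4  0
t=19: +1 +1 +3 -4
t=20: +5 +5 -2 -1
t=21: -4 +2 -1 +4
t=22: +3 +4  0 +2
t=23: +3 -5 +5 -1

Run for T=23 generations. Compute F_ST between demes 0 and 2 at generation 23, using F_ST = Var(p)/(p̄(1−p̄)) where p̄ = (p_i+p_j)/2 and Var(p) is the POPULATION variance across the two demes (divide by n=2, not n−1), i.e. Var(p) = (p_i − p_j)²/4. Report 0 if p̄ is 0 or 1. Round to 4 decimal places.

0.1514

t=0: k=[98 98 0 0]
t=1: x=[98.0000 89.1800 8.8200 0.0000] k=[98 94 8 0]
t=2: x=[97.6400 86.6200 15.0200 0.7200] k=[96 91 14 0]
t=3: x=[95.5500 84.5200 19.6700 1.2600] k=[98 88 16 0]
t=4: x=[97.1000 82.4200 21.0400 1.4400] k=[98 79 22 0]
t=5: x=[96.2900 75.5800 25.1500 1.9800] k=[93 81 21 7]
t=6: x=[91.9200 76.6800 25.1400 8.2600] k=[91 73 21 5]
t=7: x=[89.3800 69.9400 24.2400 6.4400] k=[88 65 21 4]
t=8: x=[85.9300 63.1100 23.4300 5.5300] k=[89 67 21 4]
t=9: x=[87.0200 64.8400 23.6100 5.5300] k=[92 67 24 1]
t=10: x=[89.7500 65.3800 25.8000 3.0700] k=[92 62 29 1]
t=11: x=[89.3000 61.7300 29.4500 3.5200] k=[88 63 25 0]
t=12: x=[85.7500 61.8300 26.1700 2.2500] k=[85 61 24 5]
t=13: x=[82.8400 59.8300 25.6200 6.7100] k=[82 56 26 5]
t=14: x=[79.6600 55.6400 26.8100 6.8900] k=[77 51 22 10]
t=15: x=[74.6600 50.7300 23.5300 11.0800] k=[73 56 28 8]
t=16: x=[71.4700 55.0100 28.7200 9.8000] k=[75 54 26 11]
t=17: x=[73.1100 53.3700 27.1700 12.3500] k=[69 58 24 8]
t=18: x=[68.0100 55.9300 25.6200 9.4400] k=[72 52 22 9]
t=19: x=[70.2000 51.1000 23.5300 10.1700] k=[71 52 27 6]
t=20: x=[69.2900 51.4600 27.3600 7.8900] k=[74 56 25 7]
t=21: x=[72.3800 54.8300 26.1700 8.6200] k=[68 57 25 13]
t=22: x=[67.0100 55.1100 26.8000 14.0800] k=[70 59 27 16]
t=23: x=[69.0100 57.1100 28.8900 16.9900] k=[72 52 34 16]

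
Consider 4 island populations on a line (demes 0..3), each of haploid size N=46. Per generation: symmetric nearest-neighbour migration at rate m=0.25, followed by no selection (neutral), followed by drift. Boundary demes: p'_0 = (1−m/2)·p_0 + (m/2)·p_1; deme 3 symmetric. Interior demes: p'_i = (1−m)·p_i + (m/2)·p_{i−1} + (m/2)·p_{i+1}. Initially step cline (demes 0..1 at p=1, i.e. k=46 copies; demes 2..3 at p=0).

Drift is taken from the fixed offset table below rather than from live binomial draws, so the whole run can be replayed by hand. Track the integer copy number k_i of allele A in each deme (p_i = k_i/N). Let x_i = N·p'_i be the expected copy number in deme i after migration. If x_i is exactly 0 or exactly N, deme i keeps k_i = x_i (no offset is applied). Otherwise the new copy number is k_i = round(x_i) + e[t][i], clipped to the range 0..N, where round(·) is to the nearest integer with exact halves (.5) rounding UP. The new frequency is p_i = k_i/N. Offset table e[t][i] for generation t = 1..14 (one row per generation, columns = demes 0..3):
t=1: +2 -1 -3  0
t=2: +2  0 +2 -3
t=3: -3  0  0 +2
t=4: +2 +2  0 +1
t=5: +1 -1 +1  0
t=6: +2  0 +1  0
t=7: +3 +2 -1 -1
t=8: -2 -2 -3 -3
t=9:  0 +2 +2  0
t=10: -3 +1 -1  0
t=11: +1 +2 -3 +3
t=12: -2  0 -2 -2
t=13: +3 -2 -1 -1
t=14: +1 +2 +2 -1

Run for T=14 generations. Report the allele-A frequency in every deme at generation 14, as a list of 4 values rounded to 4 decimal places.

t=0: k=[46 46 0 0]
t=1: x=[46.0000 40.2500 5.7500 0.0000] k=[46 39 3 0]
t=2: x=[45.1250 35.3750 7.1250 0.3750] k=[46 35 9 0]
t=3: x=[44.6250 33.1250 11.1250 1.1250] k=[42 33 11 3]
t=4: x=[40.8750 31.3750 12.7500 4.0000] k=[43 33 13 5]
t=5: x=[41.7500 31.7500 14.5000 6.0000] k=[43 31 16 6]
t=6: x=[41.5000 30.6250 16.6250 7.2500] k=[44 31 18 7]
t=7: x=[42.3750 31.0000 18.2500 8.3750] k=[45 33 17 7]
t=8: x=[43.5000 32.5000 17.7500 8.2500] k=[42 31 15 5]
t=9: x=[40.6250 30.3750 15.7500 6.2500] k=[41 32 18 6]
t=10: x=[39.8750 31.3750 18.2500 7.5000] k=[37 32 17 8]
t=11: x=[36.3750 30.7500 17.7500 9.1250] k=[37 33 15 12]
t=12: x=[36.5000 31.2500 16.8750 12.3750] k=[35 31 15 10]
t=13: x=[34.5000 29.5000 16.3750 10.6250] k=[38 28 15 10]
t=14: x=[36.7500 27.6250 16.0000 10.6250] k=[38 30 18 10]

[0.8261, 0.6522, 0.3913, 0.2174]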